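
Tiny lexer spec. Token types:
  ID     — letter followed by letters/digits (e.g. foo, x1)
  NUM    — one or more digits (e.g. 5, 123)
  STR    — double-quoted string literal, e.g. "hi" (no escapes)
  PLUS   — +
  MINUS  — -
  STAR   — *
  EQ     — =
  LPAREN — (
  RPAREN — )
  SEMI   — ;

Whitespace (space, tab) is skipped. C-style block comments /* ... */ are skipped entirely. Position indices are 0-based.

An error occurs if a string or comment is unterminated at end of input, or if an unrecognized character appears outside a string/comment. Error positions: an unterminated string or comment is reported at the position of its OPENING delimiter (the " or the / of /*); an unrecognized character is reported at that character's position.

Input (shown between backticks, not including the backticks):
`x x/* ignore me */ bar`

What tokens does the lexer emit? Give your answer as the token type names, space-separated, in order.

Answer: ID ID ID

Derivation:
pos=0: emit ID 'x' (now at pos=1)
pos=2: emit ID 'x' (now at pos=3)
pos=3: enter COMMENT mode (saw '/*')
exit COMMENT mode (now at pos=18)
pos=19: emit ID 'bar' (now at pos=22)
DONE. 3 tokens: [ID, ID, ID]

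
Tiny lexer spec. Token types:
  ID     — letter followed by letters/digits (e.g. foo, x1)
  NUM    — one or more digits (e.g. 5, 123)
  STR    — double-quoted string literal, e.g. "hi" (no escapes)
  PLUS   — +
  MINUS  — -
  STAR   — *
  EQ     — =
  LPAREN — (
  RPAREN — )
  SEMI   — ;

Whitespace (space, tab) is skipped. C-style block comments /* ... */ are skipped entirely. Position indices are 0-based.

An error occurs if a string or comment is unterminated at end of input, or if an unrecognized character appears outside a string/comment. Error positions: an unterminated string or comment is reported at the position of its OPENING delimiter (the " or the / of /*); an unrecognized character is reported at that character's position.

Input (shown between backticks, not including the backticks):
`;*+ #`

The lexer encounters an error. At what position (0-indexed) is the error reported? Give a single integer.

Answer: 4

Derivation:
pos=0: emit SEMI ';'
pos=1: emit STAR '*'
pos=2: emit PLUS '+'
pos=4: ERROR — unrecognized char '#'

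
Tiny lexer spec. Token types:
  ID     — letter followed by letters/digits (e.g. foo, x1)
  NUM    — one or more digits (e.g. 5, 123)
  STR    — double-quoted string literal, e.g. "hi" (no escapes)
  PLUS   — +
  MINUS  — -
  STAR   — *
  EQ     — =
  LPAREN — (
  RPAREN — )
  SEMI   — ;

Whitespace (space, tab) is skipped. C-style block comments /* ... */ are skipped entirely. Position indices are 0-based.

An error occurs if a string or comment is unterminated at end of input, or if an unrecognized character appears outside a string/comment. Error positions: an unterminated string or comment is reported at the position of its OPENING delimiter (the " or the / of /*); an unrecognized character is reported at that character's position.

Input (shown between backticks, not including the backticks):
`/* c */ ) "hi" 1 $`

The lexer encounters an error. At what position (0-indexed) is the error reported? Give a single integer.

pos=0: enter COMMENT mode (saw '/*')
exit COMMENT mode (now at pos=7)
pos=8: emit RPAREN ')'
pos=10: enter STRING mode
pos=10: emit STR "hi" (now at pos=14)
pos=15: emit NUM '1' (now at pos=16)
pos=17: ERROR — unrecognized char '$'

Answer: 17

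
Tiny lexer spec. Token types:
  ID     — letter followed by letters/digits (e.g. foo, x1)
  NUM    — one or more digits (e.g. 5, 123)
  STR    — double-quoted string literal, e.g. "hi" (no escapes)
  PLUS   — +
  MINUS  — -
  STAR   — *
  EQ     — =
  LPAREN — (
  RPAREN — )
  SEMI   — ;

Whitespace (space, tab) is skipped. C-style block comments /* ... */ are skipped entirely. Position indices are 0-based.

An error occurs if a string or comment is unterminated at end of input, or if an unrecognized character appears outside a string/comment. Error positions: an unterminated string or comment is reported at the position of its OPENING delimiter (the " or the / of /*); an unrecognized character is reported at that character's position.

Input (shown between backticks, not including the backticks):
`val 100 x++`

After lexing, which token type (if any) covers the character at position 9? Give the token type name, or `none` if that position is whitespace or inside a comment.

pos=0: emit ID 'val' (now at pos=3)
pos=4: emit NUM '100' (now at pos=7)
pos=8: emit ID 'x' (now at pos=9)
pos=9: emit PLUS '+'
pos=10: emit PLUS '+'
DONE. 5 tokens: [ID, NUM, ID, PLUS, PLUS]
Position 9: char is '+' -> PLUS

Answer: PLUS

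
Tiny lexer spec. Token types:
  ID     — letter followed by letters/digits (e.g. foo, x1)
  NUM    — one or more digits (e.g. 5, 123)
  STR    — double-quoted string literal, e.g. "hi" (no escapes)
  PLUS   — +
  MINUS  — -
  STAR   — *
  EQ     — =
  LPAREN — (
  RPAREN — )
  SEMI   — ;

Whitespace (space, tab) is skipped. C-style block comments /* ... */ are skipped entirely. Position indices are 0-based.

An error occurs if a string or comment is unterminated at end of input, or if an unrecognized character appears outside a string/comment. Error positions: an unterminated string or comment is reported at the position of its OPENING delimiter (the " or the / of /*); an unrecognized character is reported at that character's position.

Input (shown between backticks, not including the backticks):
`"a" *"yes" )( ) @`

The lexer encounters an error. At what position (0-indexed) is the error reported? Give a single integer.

pos=0: enter STRING mode
pos=0: emit STR "a" (now at pos=3)
pos=4: emit STAR '*'
pos=5: enter STRING mode
pos=5: emit STR "yes" (now at pos=10)
pos=11: emit RPAREN ')'
pos=12: emit LPAREN '('
pos=14: emit RPAREN ')'
pos=16: ERROR — unrecognized char '@'

Answer: 16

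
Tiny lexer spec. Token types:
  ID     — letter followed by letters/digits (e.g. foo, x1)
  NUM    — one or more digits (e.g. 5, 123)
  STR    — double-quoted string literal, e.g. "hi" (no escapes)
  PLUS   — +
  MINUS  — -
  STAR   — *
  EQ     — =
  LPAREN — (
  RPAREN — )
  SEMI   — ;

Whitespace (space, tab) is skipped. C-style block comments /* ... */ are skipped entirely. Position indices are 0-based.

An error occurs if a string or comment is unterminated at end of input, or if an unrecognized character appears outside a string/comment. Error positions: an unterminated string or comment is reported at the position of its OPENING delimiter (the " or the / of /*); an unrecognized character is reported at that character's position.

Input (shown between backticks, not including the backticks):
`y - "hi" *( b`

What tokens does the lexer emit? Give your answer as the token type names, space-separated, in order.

Answer: ID MINUS STR STAR LPAREN ID

Derivation:
pos=0: emit ID 'y' (now at pos=1)
pos=2: emit MINUS '-'
pos=4: enter STRING mode
pos=4: emit STR "hi" (now at pos=8)
pos=9: emit STAR '*'
pos=10: emit LPAREN '('
pos=12: emit ID 'b' (now at pos=13)
DONE. 6 tokens: [ID, MINUS, STR, STAR, LPAREN, ID]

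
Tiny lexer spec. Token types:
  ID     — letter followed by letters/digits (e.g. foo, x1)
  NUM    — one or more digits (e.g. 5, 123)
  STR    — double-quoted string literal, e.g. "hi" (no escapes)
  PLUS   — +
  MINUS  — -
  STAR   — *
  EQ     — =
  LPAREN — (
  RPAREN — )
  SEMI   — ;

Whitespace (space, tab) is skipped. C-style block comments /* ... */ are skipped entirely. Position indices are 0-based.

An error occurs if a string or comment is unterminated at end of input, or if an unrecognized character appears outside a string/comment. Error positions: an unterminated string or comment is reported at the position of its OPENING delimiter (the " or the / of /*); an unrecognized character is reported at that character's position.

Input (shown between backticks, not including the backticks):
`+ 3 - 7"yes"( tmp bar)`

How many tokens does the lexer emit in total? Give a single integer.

pos=0: emit PLUS '+'
pos=2: emit NUM '3' (now at pos=3)
pos=4: emit MINUS '-'
pos=6: emit NUM '7' (now at pos=7)
pos=7: enter STRING mode
pos=7: emit STR "yes" (now at pos=12)
pos=12: emit LPAREN '('
pos=14: emit ID 'tmp' (now at pos=17)
pos=18: emit ID 'bar' (now at pos=21)
pos=21: emit RPAREN ')'
DONE. 9 tokens: [PLUS, NUM, MINUS, NUM, STR, LPAREN, ID, ID, RPAREN]

Answer: 9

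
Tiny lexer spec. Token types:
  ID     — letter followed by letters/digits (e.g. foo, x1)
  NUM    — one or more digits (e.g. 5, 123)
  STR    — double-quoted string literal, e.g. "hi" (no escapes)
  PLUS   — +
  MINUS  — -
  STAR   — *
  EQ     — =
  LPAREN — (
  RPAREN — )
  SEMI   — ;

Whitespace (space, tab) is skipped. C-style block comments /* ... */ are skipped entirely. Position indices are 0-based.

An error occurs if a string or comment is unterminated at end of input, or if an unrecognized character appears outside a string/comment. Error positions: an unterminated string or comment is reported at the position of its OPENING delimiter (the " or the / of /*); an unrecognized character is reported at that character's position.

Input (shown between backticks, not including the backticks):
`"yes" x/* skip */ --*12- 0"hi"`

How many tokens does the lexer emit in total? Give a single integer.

Answer: 9

Derivation:
pos=0: enter STRING mode
pos=0: emit STR "yes" (now at pos=5)
pos=6: emit ID 'x' (now at pos=7)
pos=7: enter COMMENT mode (saw '/*')
exit COMMENT mode (now at pos=17)
pos=18: emit MINUS '-'
pos=19: emit MINUS '-'
pos=20: emit STAR '*'
pos=21: emit NUM '12' (now at pos=23)
pos=23: emit MINUS '-'
pos=25: emit NUM '0' (now at pos=26)
pos=26: enter STRING mode
pos=26: emit STR "hi" (now at pos=30)
DONE. 9 tokens: [STR, ID, MINUS, MINUS, STAR, NUM, MINUS, NUM, STR]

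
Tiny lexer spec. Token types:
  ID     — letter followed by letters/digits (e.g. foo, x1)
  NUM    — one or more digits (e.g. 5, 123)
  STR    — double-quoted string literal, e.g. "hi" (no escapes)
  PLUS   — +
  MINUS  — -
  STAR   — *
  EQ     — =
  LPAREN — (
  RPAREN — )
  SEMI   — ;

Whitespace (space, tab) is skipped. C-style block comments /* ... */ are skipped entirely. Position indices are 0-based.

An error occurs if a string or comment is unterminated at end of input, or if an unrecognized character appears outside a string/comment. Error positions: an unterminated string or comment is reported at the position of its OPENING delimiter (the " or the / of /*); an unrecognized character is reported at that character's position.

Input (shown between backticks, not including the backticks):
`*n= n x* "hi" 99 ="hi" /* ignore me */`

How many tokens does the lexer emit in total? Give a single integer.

pos=0: emit STAR '*'
pos=1: emit ID 'n' (now at pos=2)
pos=2: emit EQ '='
pos=4: emit ID 'n' (now at pos=5)
pos=6: emit ID 'x' (now at pos=7)
pos=7: emit STAR '*'
pos=9: enter STRING mode
pos=9: emit STR "hi" (now at pos=13)
pos=14: emit NUM '99' (now at pos=16)
pos=17: emit EQ '='
pos=18: enter STRING mode
pos=18: emit STR "hi" (now at pos=22)
pos=23: enter COMMENT mode (saw '/*')
exit COMMENT mode (now at pos=38)
DONE. 10 tokens: [STAR, ID, EQ, ID, ID, STAR, STR, NUM, EQ, STR]

Answer: 10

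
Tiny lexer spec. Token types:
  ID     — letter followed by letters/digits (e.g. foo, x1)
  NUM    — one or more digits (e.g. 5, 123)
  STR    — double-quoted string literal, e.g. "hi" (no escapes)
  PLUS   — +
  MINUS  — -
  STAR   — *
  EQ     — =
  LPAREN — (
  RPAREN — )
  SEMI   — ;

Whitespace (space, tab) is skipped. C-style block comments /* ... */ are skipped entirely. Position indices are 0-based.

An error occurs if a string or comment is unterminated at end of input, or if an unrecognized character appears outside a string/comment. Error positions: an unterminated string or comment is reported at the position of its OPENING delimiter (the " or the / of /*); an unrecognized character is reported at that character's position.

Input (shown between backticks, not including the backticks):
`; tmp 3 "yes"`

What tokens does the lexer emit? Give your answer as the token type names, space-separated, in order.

pos=0: emit SEMI ';'
pos=2: emit ID 'tmp' (now at pos=5)
pos=6: emit NUM '3' (now at pos=7)
pos=8: enter STRING mode
pos=8: emit STR "yes" (now at pos=13)
DONE. 4 tokens: [SEMI, ID, NUM, STR]

Answer: SEMI ID NUM STR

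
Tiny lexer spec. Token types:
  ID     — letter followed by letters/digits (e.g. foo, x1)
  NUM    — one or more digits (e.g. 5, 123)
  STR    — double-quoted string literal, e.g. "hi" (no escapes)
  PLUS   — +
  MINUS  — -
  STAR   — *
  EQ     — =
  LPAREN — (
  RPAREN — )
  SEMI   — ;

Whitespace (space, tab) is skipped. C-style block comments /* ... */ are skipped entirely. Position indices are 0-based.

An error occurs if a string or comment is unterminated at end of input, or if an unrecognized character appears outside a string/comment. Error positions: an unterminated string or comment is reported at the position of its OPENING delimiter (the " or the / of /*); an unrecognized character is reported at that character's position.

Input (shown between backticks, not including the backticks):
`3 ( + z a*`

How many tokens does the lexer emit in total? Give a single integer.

Answer: 6

Derivation:
pos=0: emit NUM '3' (now at pos=1)
pos=2: emit LPAREN '('
pos=4: emit PLUS '+'
pos=6: emit ID 'z' (now at pos=7)
pos=8: emit ID 'a' (now at pos=9)
pos=9: emit STAR '*'
DONE. 6 tokens: [NUM, LPAREN, PLUS, ID, ID, STAR]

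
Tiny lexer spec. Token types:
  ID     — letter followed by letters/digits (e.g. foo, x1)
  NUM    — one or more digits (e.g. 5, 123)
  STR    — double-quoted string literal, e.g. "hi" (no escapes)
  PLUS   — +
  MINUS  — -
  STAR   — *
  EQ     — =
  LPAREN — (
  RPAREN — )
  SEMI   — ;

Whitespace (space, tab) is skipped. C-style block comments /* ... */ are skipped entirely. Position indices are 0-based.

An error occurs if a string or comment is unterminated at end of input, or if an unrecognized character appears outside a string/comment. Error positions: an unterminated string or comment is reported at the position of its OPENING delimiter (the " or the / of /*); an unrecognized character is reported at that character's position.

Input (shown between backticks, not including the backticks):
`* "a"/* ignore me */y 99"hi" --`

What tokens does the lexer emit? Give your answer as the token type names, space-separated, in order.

pos=0: emit STAR '*'
pos=2: enter STRING mode
pos=2: emit STR "a" (now at pos=5)
pos=5: enter COMMENT mode (saw '/*')
exit COMMENT mode (now at pos=20)
pos=20: emit ID 'y' (now at pos=21)
pos=22: emit NUM '99' (now at pos=24)
pos=24: enter STRING mode
pos=24: emit STR "hi" (now at pos=28)
pos=29: emit MINUS '-'
pos=30: emit MINUS '-'
DONE. 7 tokens: [STAR, STR, ID, NUM, STR, MINUS, MINUS]

Answer: STAR STR ID NUM STR MINUS MINUS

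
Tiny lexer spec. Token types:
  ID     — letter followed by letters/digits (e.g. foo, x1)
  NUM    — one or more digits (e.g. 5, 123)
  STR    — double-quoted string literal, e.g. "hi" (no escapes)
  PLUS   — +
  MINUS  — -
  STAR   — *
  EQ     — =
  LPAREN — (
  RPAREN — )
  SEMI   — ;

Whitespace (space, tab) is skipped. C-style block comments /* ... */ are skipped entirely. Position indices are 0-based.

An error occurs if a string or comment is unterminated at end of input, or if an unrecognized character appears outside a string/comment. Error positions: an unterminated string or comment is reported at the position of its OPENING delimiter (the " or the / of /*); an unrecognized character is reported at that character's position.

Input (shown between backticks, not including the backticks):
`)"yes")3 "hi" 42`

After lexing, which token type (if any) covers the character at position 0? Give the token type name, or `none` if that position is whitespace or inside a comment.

pos=0: emit RPAREN ')'
pos=1: enter STRING mode
pos=1: emit STR "yes" (now at pos=6)
pos=6: emit RPAREN ')'
pos=7: emit NUM '3' (now at pos=8)
pos=9: enter STRING mode
pos=9: emit STR "hi" (now at pos=13)
pos=14: emit NUM '42' (now at pos=16)
DONE. 6 tokens: [RPAREN, STR, RPAREN, NUM, STR, NUM]
Position 0: char is ')' -> RPAREN

Answer: RPAREN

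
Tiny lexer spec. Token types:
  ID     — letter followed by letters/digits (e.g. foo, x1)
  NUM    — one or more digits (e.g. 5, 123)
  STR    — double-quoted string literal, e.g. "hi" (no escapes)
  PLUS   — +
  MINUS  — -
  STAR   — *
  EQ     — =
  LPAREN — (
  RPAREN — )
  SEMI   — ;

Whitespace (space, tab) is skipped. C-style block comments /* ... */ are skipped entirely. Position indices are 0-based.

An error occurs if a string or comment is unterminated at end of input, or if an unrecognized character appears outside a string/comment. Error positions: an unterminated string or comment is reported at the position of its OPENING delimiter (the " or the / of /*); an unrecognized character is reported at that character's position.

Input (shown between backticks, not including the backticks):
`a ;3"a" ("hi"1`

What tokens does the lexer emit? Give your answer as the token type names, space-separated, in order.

Answer: ID SEMI NUM STR LPAREN STR NUM

Derivation:
pos=0: emit ID 'a' (now at pos=1)
pos=2: emit SEMI ';'
pos=3: emit NUM '3' (now at pos=4)
pos=4: enter STRING mode
pos=4: emit STR "a" (now at pos=7)
pos=8: emit LPAREN '('
pos=9: enter STRING mode
pos=9: emit STR "hi" (now at pos=13)
pos=13: emit NUM '1' (now at pos=14)
DONE. 7 tokens: [ID, SEMI, NUM, STR, LPAREN, STR, NUM]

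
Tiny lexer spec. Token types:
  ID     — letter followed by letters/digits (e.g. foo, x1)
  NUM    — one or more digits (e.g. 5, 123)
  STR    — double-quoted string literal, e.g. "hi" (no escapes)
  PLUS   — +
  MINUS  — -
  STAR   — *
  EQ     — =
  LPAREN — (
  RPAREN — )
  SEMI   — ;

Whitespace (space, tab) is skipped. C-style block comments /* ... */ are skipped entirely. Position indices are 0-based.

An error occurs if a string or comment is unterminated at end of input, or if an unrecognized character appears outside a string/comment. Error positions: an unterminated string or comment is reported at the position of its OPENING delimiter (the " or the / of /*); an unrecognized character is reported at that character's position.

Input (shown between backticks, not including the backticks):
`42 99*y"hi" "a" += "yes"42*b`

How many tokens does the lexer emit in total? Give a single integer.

pos=0: emit NUM '42' (now at pos=2)
pos=3: emit NUM '99' (now at pos=5)
pos=5: emit STAR '*'
pos=6: emit ID 'y' (now at pos=7)
pos=7: enter STRING mode
pos=7: emit STR "hi" (now at pos=11)
pos=12: enter STRING mode
pos=12: emit STR "a" (now at pos=15)
pos=16: emit PLUS '+'
pos=17: emit EQ '='
pos=19: enter STRING mode
pos=19: emit STR "yes" (now at pos=24)
pos=24: emit NUM '42' (now at pos=26)
pos=26: emit STAR '*'
pos=27: emit ID 'b' (now at pos=28)
DONE. 12 tokens: [NUM, NUM, STAR, ID, STR, STR, PLUS, EQ, STR, NUM, STAR, ID]

Answer: 12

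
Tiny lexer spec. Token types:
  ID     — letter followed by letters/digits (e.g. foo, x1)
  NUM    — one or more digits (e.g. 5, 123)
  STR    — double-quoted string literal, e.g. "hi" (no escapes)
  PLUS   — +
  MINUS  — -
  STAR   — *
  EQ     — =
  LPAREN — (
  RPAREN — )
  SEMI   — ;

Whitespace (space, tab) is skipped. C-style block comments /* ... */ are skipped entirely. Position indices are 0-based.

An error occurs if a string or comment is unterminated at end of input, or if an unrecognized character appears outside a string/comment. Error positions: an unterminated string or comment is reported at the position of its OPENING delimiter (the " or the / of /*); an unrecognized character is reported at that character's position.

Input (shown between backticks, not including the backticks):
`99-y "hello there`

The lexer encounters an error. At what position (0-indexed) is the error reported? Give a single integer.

Answer: 5

Derivation:
pos=0: emit NUM '99' (now at pos=2)
pos=2: emit MINUS '-'
pos=3: emit ID 'y' (now at pos=4)
pos=5: enter STRING mode
pos=5: ERROR — unterminated string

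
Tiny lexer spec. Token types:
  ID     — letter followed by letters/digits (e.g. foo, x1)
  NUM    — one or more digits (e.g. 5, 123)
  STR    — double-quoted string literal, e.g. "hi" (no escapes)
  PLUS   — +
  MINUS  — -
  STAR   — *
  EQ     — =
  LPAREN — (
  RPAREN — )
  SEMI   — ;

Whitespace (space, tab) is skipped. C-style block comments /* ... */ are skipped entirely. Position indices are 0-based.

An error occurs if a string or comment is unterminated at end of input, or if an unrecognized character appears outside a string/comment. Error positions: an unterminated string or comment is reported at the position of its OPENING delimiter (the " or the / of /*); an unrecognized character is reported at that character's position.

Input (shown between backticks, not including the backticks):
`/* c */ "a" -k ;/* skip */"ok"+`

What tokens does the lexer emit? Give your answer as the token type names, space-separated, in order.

Answer: STR MINUS ID SEMI STR PLUS

Derivation:
pos=0: enter COMMENT mode (saw '/*')
exit COMMENT mode (now at pos=7)
pos=8: enter STRING mode
pos=8: emit STR "a" (now at pos=11)
pos=12: emit MINUS '-'
pos=13: emit ID 'k' (now at pos=14)
pos=15: emit SEMI ';'
pos=16: enter COMMENT mode (saw '/*')
exit COMMENT mode (now at pos=26)
pos=26: enter STRING mode
pos=26: emit STR "ok" (now at pos=30)
pos=30: emit PLUS '+'
DONE. 6 tokens: [STR, MINUS, ID, SEMI, STR, PLUS]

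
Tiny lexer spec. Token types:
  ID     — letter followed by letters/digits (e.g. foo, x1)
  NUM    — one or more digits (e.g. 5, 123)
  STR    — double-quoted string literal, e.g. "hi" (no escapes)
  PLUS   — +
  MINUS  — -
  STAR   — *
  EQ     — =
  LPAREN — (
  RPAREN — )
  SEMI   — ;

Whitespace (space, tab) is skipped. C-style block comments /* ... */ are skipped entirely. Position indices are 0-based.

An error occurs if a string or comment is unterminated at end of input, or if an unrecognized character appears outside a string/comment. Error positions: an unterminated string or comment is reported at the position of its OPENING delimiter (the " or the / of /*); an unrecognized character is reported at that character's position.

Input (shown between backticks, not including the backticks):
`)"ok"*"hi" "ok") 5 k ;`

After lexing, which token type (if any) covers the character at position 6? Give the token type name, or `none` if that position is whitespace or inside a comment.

Answer: STR

Derivation:
pos=0: emit RPAREN ')'
pos=1: enter STRING mode
pos=1: emit STR "ok" (now at pos=5)
pos=5: emit STAR '*'
pos=6: enter STRING mode
pos=6: emit STR "hi" (now at pos=10)
pos=11: enter STRING mode
pos=11: emit STR "ok" (now at pos=15)
pos=15: emit RPAREN ')'
pos=17: emit NUM '5' (now at pos=18)
pos=19: emit ID 'k' (now at pos=20)
pos=21: emit SEMI ';'
DONE. 9 tokens: [RPAREN, STR, STAR, STR, STR, RPAREN, NUM, ID, SEMI]
Position 6: char is '"' -> STR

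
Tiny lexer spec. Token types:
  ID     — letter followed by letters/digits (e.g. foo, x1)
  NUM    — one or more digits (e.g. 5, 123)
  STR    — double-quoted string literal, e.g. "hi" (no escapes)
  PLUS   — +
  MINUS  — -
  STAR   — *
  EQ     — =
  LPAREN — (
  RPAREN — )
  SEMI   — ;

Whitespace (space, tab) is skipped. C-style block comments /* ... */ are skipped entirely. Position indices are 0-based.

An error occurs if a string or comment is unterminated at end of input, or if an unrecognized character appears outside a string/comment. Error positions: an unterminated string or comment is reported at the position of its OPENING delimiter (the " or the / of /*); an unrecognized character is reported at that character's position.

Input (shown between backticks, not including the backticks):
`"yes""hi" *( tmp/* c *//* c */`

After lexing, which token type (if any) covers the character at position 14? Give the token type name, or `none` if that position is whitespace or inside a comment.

pos=0: enter STRING mode
pos=0: emit STR "yes" (now at pos=5)
pos=5: enter STRING mode
pos=5: emit STR "hi" (now at pos=9)
pos=10: emit STAR '*'
pos=11: emit LPAREN '('
pos=13: emit ID 'tmp' (now at pos=16)
pos=16: enter COMMENT mode (saw '/*')
exit COMMENT mode (now at pos=23)
pos=23: enter COMMENT mode (saw '/*')
exit COMMENT mode (now at pos=30)
DONE. 5 tokens: [STR, STR, STAR, LPAREN, ID]
Position 14: char is 'm' -> ID

Answer: ID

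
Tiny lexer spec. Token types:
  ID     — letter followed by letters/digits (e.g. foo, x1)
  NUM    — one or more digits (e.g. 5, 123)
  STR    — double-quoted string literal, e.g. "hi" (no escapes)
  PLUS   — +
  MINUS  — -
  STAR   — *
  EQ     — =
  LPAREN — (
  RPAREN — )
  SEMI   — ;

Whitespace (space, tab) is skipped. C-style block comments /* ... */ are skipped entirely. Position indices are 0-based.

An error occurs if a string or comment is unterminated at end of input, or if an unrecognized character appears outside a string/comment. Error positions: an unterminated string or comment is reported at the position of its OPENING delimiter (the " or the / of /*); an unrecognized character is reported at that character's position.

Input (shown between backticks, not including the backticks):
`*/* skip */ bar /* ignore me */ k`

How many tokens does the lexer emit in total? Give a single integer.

pos=0: emit STAR '*'
pos=1: enter COMMENT mode (saw '/*')
exit COMMENT mode (now at pos=11)
pos=12: emit ID 'bar' (now at pos=15)
pos=16: enter COMMENT mode (saw '/*')
exit COMMENT mode (now at pos=31)
pos=32: emit ID 'k' (now at pos=33)
DONE. 3 tokens: [STAR, ID, ID]

Answer: 3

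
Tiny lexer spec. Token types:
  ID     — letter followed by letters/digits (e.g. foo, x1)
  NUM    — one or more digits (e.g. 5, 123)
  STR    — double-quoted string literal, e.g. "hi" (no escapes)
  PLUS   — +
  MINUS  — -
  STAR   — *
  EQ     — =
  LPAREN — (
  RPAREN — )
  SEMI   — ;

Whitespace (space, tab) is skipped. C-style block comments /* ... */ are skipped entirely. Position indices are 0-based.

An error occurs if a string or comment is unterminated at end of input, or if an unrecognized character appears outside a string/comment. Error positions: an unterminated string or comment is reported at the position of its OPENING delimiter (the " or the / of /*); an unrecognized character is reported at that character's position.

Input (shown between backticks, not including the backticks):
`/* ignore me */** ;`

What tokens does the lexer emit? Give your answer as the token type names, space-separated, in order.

pos=0: enter COMMENT mode (saw '/*')
exit COMMENT mode (now at pos=15)
pos=15: emit STAR '*'
pos=16: emit STAR '*'
pos=18: emit SEMI ';'
DONE. 3 tokens: [STAR, STAR, SEMI]

Answer: STAR STAR SEMI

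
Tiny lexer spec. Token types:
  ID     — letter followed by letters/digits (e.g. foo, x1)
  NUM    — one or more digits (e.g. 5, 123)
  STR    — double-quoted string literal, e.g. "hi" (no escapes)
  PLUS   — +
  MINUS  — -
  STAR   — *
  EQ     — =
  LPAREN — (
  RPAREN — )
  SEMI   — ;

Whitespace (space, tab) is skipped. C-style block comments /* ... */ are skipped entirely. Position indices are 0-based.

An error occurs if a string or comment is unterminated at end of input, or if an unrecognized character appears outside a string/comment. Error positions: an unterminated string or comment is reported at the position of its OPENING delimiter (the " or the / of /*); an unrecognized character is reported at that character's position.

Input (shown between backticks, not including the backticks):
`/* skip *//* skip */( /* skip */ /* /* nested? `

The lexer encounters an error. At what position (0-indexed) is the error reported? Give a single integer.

Answer: 33

Derivation:
pos=0: enter COMMENT mode (saw '/*')
exit COMMENT mode (now at pos=10)
pos=10: enter COMMENT mode (saw '/*')
exit COMMENT mode (now at pos=20)
pos=20: emit LPAREN '('
pos=22: enter COMMENT mode (saw '/*')
exit COMMENT mode (now at pos=32)
pos=33: enter COMMENT mode (saw '/*')
pos=33: ERROR — unterminated comment (reached EOF)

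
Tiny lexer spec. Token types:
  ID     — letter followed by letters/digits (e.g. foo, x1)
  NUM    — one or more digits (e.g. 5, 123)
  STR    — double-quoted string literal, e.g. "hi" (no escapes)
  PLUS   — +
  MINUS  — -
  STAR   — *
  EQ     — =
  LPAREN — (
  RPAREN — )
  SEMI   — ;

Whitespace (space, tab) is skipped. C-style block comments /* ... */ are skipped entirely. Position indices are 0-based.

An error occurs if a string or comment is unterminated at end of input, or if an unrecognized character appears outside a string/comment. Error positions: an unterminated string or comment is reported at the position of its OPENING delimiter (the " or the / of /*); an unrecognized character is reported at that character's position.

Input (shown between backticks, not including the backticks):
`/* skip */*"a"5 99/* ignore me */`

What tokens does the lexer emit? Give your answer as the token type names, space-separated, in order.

pos=0: enter COMMENT mode (saw '/*')
exit COMMENT mode (now at pos=10)
pos=10: emit STAR '*'
pos=11: enter STRING mode
pos=11: emit STR "a" (now at pos=14)
pos=14: emit NUM '5' (now at pos=15)
pos=16: emit NUM '99' (now at pos=18)
pos=18: enter COMMENT mode (saw '/*')
exit COMMENT mode (now at pos=33)
DONE. 4 tokens: [STAR, STR, NUM, NUM]

Answer: STAR STR NUM NUM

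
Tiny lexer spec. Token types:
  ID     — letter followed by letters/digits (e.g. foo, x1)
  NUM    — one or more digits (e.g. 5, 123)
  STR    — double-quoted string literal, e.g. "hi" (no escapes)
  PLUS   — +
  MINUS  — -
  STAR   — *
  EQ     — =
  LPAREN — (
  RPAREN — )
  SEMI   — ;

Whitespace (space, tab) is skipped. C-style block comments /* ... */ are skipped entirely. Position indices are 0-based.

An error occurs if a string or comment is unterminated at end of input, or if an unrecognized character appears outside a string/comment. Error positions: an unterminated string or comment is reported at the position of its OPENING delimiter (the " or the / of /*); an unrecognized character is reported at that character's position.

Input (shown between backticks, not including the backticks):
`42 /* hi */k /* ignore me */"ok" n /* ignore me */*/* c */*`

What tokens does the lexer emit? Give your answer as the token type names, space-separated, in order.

pos=0: emit NUM '42' (now at pos=2)
pos=3: enter COMMENT mode (saw '/*')
exit COMMENT mode (now at pos=11)
pos=11: emit ID 'k' (now at pos=12)
pos=13: enter COMMENT mode (saw '/*')
exit COMMENT mode (now at pos=28)
pos=28: enter STRING mode
pos=28: emit STR "ok" (now at pos=32)
pos=33: emit ID 'n' (now at pos=34)
pos=35: enter COMMENT mode (saw '/*')
exit COMMENT mode (now at pos=50)
pos=50: emit STAR '*'
pos=51: enter COMMENT mode (saw '/*')
exit COMMENT mode (now at pos=58)
pos=58: emit STAR '*'
DONE. 6 tokens: [NUM, ID, STR, ID, STAR, STAR]

Answer: NUM ID STR ID STAR STAR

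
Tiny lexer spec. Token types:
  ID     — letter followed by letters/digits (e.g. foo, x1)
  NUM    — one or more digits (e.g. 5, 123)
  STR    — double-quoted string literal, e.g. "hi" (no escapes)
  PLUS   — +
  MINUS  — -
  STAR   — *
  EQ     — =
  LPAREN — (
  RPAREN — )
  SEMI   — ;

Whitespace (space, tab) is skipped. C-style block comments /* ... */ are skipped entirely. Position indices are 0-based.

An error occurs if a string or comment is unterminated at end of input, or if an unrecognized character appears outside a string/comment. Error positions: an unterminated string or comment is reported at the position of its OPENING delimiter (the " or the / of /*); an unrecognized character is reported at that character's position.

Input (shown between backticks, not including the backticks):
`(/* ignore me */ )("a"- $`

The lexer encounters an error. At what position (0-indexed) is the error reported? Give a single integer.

Answer: 24

Derivation:
pos=0: emit LPAREN '('
pos=1: enter COMMENT mode (saw '/*')
exit COMMENT mode (now at pos=16)
pos=17: emit RPAREN ')'
pos=18: emit LPAREN '('
pos=19: enter STRING mode
pos=19: emit STR "a" (now at pos=22)
pos=22: emit MINUS '-'
pos=24: ERROR — unrecognized char '$'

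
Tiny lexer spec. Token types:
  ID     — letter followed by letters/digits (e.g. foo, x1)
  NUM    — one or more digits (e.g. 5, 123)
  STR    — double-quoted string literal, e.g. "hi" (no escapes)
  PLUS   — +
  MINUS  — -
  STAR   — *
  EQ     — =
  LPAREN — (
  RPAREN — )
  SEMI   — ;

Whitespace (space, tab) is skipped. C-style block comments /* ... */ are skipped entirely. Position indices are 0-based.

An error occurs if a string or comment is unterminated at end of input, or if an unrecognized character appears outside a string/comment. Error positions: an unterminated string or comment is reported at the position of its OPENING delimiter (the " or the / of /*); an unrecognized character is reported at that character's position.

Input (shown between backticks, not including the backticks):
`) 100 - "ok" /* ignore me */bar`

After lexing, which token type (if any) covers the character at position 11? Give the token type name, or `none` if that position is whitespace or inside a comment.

Answer: STR

Derivation:
pos=0: emit RPAREN ')'
pos=2: emit NUM '100' (now at pos=5)
pos=6: emit MINUS '-'
pos=8: enter STRING mode
pos=8: emit STR "ok" (now at pos=12)
pos=13: enter COMMENT mode (saw '/*')
exit COMMENT mode (now at pos=28)
pos=28: emit ID 'bar' (now at pos=31)
DONE. 5 tokens: [RPAREN, NUM, MINUS, STR, ID]
Position 11: char is '"' -> STR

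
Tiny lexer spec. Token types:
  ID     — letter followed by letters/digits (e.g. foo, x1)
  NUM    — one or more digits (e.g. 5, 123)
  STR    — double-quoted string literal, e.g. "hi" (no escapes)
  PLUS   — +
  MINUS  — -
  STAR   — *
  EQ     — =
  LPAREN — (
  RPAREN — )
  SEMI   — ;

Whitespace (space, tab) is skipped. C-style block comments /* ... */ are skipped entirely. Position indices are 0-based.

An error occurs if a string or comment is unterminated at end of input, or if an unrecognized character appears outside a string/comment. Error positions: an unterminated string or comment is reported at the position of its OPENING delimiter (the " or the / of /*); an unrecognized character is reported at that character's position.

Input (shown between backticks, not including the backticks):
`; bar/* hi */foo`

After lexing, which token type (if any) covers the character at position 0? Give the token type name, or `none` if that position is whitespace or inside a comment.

Answer: SEMI

Derivation:
pos=0: emit SEMI ';'
pos=2: emit ID 'bar' (now at pos=5)
pos=5: enter COMMENT mode (saw '/*')
exit COMMENT mode (now at pos=13)
pos=13: emit ID 'foo' (now at pos=16)
DONE. 3 tokens: [SEMI, ID, ID]
Position 0: char is ';' -> SEMI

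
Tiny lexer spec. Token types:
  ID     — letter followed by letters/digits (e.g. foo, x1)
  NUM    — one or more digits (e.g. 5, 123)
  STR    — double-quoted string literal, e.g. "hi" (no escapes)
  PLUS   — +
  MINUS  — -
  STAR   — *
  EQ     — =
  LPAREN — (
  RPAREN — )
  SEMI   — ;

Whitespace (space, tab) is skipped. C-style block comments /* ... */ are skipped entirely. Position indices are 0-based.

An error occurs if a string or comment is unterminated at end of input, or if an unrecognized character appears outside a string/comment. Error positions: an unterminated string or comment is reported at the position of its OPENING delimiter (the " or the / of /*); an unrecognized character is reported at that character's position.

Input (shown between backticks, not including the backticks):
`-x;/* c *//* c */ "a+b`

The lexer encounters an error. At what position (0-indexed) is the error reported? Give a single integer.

Answer: 18

Derivation:
pos=0: emit MINUS '-'
pos=1: emit ID 'x' (now at pos=2)
pos=2: emit SEMI ';'
pos=3: enter COMMENT mode (saw '/*')
exit COMMENT mode (now at pos=10)
pos=10: enter COMMENT mode (saw '/*')
exit COMMENT mode (now at pos=17)
pos=18: enter STRING mode
pos=18: ERROR — unterminated string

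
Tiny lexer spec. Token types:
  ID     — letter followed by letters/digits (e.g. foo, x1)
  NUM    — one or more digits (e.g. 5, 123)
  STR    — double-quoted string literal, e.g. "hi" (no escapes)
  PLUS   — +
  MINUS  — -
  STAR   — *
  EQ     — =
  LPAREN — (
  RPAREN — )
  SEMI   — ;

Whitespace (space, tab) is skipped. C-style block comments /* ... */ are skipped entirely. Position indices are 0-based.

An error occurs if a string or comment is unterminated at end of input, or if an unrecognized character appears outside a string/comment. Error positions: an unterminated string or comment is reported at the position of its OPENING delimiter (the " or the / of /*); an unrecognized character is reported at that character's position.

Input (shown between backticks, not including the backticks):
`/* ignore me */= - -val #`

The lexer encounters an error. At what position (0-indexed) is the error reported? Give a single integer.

pos=0: enter COMMENT mode (saw '/*')
exit COMMENT mode (now at pos=15)
pos=15: emit EQ '='
pos=17: emit MINUS '-'
pos=19: emit MINUS '-'
pos=20: emit ID 'val' (now at pos=23)
pos=24: ERROR — unrecognized char '#'

Answer: 24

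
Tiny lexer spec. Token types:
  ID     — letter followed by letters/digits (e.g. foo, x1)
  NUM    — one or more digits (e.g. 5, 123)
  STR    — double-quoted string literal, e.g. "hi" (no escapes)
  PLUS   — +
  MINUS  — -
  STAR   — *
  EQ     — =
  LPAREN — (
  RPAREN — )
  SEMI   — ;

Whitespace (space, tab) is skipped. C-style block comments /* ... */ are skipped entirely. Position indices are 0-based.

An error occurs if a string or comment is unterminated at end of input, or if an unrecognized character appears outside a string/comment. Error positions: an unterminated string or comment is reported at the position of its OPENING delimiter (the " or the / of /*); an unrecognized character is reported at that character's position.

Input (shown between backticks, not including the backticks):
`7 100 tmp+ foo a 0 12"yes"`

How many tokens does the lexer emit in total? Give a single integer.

pos=0: emit NUM '7' (now at pos=1)
pos=2: emit NUM '100' (now at pos=5)
pos=6: emit ID 'tmp' (now at pos=9)
pos=9: emit PLUS '+'
pos=11: emit ID 'foo' (now at pos=14)
pos=15: emit ID 'a' (now at pos=16)
pos=17: emit NUM '0' (now at pos=18)
pos=19: emit NUM '12' (now at pos=21)
pos=21: enter STRING mode
pos=21: emit STR "yes" (now at pos=26)
DONE. 9 tokens: [NUM, NUM, ID, PLUS, ID, ID, NUM, NUM, STR]

Answer: 9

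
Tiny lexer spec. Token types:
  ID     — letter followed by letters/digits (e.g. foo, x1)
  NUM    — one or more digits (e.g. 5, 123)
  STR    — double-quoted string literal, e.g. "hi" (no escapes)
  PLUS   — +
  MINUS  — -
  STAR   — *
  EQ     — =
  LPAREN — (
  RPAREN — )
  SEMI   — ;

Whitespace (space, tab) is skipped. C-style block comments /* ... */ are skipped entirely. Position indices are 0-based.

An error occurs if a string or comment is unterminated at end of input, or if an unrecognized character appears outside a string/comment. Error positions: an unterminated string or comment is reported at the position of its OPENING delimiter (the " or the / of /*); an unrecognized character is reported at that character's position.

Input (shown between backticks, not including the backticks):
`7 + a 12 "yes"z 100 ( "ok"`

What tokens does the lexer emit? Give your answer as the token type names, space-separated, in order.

Answer: NUM PLUS ID NUM STR ID NUM LPAREN STR

Derivation:
pos=0: emit NUM '7' (now at pos=1)
pos=2: emit PLUS '+'
pos=4: emit ID 'a' (now at pos=5)
pos=6: emit NUM '12' (now at pos=8)
pos=9: enter STRING mode
pos=9: emit STR "yes" (now at pos=14)
pos=14: emit ID 'z' (now at pos=15)
pos=16: emit NUM '100' (now at pos=19)
pos=20: emit LPAREN '('
pos=22: enter STRING mode
pos=22: emit STR "ok" (now at pos=26)
DONE. 9 tokens: [NUM, PLUS, ID, NUM, STR, ID, NUM, LPAREN, STR]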